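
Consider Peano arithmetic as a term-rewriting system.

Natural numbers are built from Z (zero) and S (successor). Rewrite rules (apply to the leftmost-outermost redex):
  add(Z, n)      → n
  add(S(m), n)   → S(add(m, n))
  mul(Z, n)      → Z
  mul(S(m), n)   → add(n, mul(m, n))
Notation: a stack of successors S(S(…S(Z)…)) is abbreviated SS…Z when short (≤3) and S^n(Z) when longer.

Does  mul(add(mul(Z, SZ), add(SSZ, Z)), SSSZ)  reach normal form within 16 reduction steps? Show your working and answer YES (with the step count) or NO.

  start: mul(add(mul(Z, SZ), add(SSZ, Z)), SSSZ)
  step 1: mul(add(Z, add(SSZ, Z)), SSSZ)
  step 2: mul(add(SSZ, Z), SSSZ)
  step 3: mul(S(add(SZ, Z)), SSSZ)
  step 4: add(SSSZ, mul(add(SZ, Z), SSSZ))
  step 5: S(add(SSZ, mul(add(SZ, Z), SSSZ)))
  step 6: S(S(add(SZ, mul(add(SZ, Z), SSSZ))))
  step 7: S(S(S(add(Z, mul(add(SZ, Z), SSSZ)))))
  step 8: S(S(S(mul(add(SZ, Z), SSSZ))))
  step 9: S(S(S(mul(S(add(Z, Z)), SSSZ))))
  step 10: S(S(S(add(SSSZ, mul(add(Z, Z), SSSZ)))))
  step 11: S(S(S(S(add(SSZ, mul(add(Z, Z), SSSZ))))))
  step 12: S(S(S(S(S(add(SZ, mul(add(Z, Z), SSSZ)))))))
  step 13: S(S(S(S(S(S(add(Z, mul(add(Z, Z), SSSZ))))))))
  step 14: S(S(S(S(S(S(mul(add(Z, Z), SSSZ)))))))
  step 15: S(S(S(S(S(S(mul(Z, SSSZ)))))))
  step 16: S^6(Z)

Answer: YES — reaches normal form S^6(Z) in 16 ≤ 16 steps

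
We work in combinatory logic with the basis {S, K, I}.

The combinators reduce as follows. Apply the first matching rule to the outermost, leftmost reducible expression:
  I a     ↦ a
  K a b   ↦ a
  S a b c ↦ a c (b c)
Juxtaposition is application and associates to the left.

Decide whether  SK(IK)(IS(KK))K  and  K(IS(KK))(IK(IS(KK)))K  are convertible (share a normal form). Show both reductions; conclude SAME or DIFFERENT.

Term A:
  start: SK(IK)(IS(KK))K
  →1  K(IS(KK))(IK(IS(KK)))K
  →2  IS(KK)K
  →3  S(KK)K

Term B:
  start: K(IS(KK))(IK(IS(KK)))K
  →1  IS(KK)K
  →2  S(KK)K

Answer: SAME — A ⇓ S(KK)K, B ⇓ S(KK)K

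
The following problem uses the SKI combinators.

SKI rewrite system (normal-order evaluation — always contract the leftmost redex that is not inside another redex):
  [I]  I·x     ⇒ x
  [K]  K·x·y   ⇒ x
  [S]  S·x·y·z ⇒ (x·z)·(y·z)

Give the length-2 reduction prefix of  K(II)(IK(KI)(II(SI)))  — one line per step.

Answer: after 2 steps: I

Derivation:
  start: K(II)(IK(KI)(II(SI)))
  step 1: II
  step 2: I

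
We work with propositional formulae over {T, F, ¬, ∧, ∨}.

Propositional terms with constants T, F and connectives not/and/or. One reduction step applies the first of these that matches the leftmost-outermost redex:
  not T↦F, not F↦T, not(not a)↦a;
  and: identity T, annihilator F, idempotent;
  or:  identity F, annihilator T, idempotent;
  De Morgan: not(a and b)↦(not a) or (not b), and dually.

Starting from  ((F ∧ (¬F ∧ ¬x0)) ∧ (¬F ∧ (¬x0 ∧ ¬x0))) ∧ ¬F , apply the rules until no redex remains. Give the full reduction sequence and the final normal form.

Answer: normal form = F  (in 3 steps)

Reduction:
  start: ((F ∧ (¬F ∧ ¬x0)) ∧ (¬F ∧ (¬x0 ∧ ¬x0))) ∧ ¬F
  step 1: (F ∧ (¬F ∧ (¬x0 ∧ ¬x0))) ∧ ¬F
  step 2: F ∧ ¬F
  step 3: F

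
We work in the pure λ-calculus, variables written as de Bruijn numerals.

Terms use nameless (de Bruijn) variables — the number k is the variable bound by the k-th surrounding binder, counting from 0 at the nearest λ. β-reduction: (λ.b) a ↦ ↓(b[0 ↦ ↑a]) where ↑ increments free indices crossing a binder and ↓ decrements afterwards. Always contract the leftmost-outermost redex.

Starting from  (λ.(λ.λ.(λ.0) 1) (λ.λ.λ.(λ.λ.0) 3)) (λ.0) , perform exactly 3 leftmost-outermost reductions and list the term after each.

Answer: after 3 steps: λ.λ.λ.λ.(λ.λ.0) (λ.0)

Working:
  start: (λ.(λ.λ.(λ.0) 1) (λ.λ.λ.(λ.λ.0) 3)) (λ.0)
  [1] (λ.λ.(λ.0) 1) (λ.λ.λ.(λ.λ.0) (λ.0))
  [2] λ.(λ.0) (λ.λ.λ.(λ.λ.0) (λ.0))
  [3] λ.λ.λ.λ.(λ.λ.0) (λ.0)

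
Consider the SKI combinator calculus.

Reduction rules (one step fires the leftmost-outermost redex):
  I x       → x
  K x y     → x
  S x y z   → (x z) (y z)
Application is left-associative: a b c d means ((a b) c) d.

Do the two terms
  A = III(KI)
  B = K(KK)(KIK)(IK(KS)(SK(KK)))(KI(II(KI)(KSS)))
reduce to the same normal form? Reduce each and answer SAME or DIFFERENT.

Answer: SAME — A ⇓ KI, B ⇓ KI

Working:
Term A:
  start: III(KI)
  [1] II(KI)
  [2] I(KI)
  [3] KI

Term B:
  start: K(KK)(KIK)(IK(KS)(SK(KK)))(KI(II(KI)(KSS)))
  [1] KK(IK(KS)(SK(KK)))(KI(II(KI)(KSS)))
  [2] K(KI(II(KI)(KSS)))
  [3] KI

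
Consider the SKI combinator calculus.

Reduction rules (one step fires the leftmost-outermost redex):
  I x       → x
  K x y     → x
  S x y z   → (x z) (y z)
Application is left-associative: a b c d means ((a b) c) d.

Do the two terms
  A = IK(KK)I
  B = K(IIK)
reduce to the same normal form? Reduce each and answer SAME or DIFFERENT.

Term A:
  start: IK(KK)I
  step 1: K(KK)I
  step 2: KK

Term B:
  start: K(IIK)
  step 1: K(IK)
  step 2: KK

Answer: SAME — A ⇓ KK, B ⇓ KK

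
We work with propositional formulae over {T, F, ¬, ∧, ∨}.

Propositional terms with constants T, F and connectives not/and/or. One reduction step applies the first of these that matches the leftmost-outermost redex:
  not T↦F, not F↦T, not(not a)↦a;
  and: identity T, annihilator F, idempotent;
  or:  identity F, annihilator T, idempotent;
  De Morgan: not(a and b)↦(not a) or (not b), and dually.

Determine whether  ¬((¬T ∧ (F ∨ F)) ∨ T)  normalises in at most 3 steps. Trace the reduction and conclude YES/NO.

Answer: NO — after 3 steps the term is (T ∨ ¬(F ∨ F)) ∧ ¬T, not yet normal

Reduction:
  start: ¬((¬T ∧ (F ∨ F)) ∨ T)
  step 1: ¬(¬T ∧ (F ∨ F)) ∧ ¬T
  step 2: (¬¬T ∨ ¬(F ∨ F)) ∧ ¬T
  step 3: (T ∨ ¬(F ∨ F)) ∧ ¬T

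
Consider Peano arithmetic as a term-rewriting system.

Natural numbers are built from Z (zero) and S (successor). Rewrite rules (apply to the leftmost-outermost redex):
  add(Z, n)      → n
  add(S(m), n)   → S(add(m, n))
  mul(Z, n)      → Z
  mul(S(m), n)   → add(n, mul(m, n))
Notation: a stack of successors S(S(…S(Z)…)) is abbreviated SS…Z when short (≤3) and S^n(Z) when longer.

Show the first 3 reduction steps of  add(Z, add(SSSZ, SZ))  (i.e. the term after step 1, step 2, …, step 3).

  start: add(Z, add(SSSZ, SZ))
  [1] add(SSSZ, SZ)
  [2] S(add(SSZ, SZ))
  [3] S(S(add(SZ, SZ)))

Answer: after 3 steps: S(S(add(SZ, SZ)))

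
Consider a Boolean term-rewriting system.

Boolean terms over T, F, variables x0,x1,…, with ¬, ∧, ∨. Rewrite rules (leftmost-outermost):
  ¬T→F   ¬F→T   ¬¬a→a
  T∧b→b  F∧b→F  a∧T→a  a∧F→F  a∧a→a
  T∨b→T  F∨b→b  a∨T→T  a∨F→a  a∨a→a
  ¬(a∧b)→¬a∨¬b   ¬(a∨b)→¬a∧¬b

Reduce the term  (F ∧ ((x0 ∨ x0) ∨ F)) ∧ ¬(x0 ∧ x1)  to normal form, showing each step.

  start: (F ∧ ((x0 ∨ x0) ∨ F)) ∧ ¬(x0 ∧ x1)
  [1] F ∧ ¬(x0 ∧ x1)
  [2] F

Answer: normal form = F  (in 2 steps)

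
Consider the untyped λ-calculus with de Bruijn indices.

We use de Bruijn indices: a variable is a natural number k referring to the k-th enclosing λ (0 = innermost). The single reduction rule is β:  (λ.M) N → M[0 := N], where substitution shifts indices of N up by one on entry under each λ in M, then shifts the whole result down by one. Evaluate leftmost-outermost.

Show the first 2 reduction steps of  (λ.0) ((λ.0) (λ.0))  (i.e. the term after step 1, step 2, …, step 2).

Answer: after 2 steps: λ.0

Working:
  start: (λ.0) ((λ.0) (λ.0))
  [1] (λ.0) (λ.0)
  [2] λ.0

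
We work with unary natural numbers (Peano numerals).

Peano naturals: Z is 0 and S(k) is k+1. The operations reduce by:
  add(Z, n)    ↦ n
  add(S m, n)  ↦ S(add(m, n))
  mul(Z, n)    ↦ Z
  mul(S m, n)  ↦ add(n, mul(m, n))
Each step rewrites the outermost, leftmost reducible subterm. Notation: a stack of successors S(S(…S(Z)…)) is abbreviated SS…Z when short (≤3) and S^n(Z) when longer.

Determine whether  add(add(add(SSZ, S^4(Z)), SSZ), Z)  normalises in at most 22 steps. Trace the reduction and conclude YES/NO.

Answer: YES — reaches normal form S^8(Z) in 19 ≤ 22 steps

Working:
  start: add(add(add(SSZ, S^4(Z)), SSZ), Z)
  step 1: add(add(S(add(SZ, S^4(Z))), SSZ), Z)
  step 2: add(S(add(add(SZ, S^4(Z)), SSZ)), Z)
  step 3: S(add(add(add(SZ, S^4(Z)), SSZ), Z))
  step 4: S(add(add(S(add(Z, S^4(Z))), SSZ), Z))
  step 5: S(add(S(add(add(Z, S^4(Z)), SSZ)), Z))
  step 6: S(S(add(add(add(Z, S^4(Z)), SSZ), Z)))
  step 7: S(S(add(add(S^4(Z), SSZ), Z)))
  step 8: S(S(add(S(add(SSSZ, SSZ)), Z)))
  step 9: S(S(S(add(add(SSSZ, SSZ), Z))))
  step 10: S(S(S(add(S(add(SSZ, SSZ)), Z))))
  step 11: S(S(S(S(add(add(SSZ, SSZ), Z)))))
  step 12: S(S(S(S(add(S(add(SZ, SSZ)), Z)))))
  step 13: S(S(S(S(S(add(add(SZ, SSZ), Z))))))
  step 14: S(S(S(S(S(add(S(add(Z, SSZ)), Z))))))
  step 15: S(S(S(S(S(S(add(add(Z, SSZ), Z)))))))
  step 16: S(S(S(S(S(S(add(SSZ, Z)))))))
  step 17: S(S(S(S(S(S(S(add(SZ, Z))))))))
  step 18: S(S(S(S(S(S(S(S(add(Z, Z)))))))))
  step 19: S^8(Z)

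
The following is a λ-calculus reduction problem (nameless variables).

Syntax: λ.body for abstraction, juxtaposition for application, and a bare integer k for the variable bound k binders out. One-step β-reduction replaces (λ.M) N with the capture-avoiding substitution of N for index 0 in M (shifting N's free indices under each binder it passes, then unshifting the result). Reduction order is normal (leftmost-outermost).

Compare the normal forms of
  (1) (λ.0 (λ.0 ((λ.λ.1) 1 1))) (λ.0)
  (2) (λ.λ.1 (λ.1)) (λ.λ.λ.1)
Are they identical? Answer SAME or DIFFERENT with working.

Answer: DIFFERENT — A ⇓ λ.0 (λ.0), B ⇓ λ.λ.λ.1

Derivation:
Term A:
  start: (λ.0 (λ.0 ((λ.λ.1) 1 1))) (λ.0)
  →1  (λ.0) (λ.0 ((λ.λ.1) (λ.0) (λ.0)))
  →2  λ.0 ((λ.λ.1) (λ.0) (λ.0))
  →3  λ.0 ((λ.λ.0) (λ.0))
  →4  λ.0 (λ.0)

Term B:
  start: (λ.λ.1 (λ.1)) (λ.λ.λ.1)
  →1  λ.(λ.λ.λ.1) (λ.1)
  →2  λ.λ.λ.1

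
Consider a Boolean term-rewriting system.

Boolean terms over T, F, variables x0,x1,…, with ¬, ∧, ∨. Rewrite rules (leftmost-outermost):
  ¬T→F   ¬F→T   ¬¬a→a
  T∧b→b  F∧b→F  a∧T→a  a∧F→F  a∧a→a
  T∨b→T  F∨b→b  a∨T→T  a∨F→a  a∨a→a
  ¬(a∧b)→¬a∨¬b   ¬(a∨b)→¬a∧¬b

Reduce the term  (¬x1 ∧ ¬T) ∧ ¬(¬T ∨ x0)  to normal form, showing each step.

Answer: normal form = F  (in 3 steps)

Reduction:
  start: (¬x1 ∧ ¬T) ∧ ¬(¬T ∨ x0)
  →1  (¬x1 ∧ F) ∧ ¬(¬T ∨ x0)
  →2  F ∧ ¬(¬T ∨ x0)
  →3  F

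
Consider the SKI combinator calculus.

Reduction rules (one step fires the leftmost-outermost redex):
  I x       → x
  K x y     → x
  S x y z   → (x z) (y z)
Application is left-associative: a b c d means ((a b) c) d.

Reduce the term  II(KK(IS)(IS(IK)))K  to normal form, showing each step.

Answer: normal form = SK  (in 6 steps)

Reduction:
  start: II(KK(IS)(IS(IK)))K
  →1  I(KK(IS)(IS(IK)))K
  →2  KK(IS)(IS(IK))K
  →3  K(IS(IK))K
  →4  IS(IK)
  →5  S(IK)
  →6  SK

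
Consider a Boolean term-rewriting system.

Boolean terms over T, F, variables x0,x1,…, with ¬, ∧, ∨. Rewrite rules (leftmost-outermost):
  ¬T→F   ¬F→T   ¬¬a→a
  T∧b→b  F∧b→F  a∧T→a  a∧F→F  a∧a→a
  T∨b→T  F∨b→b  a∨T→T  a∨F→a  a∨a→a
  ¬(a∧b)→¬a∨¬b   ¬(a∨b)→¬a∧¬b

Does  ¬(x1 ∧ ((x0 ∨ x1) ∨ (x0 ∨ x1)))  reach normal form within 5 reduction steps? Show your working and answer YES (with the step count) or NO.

  start: ¬(x1 ∧ ((x0 ∨ x1) ∨ (x0 ∨ x1)))
  →1  ¬x1 ∨ ¬((x0 ∨ x1) ∨ (x0 ∨ x1))
  →2  ¬x1 ∨ (¬(x0 ∨ x1) ∧ ¬(x0 ∨ x1))
  →3  ¬x1 ∨ ¬(x0 ∨ x1)
  →4  ¬x1 ∨ (¬x0 ∧ ¬x1)

Answer: YES — reaches normal form ¬x1 ∨ (¬x0 ∧ ¬x1) in 4 ≤ 5 steps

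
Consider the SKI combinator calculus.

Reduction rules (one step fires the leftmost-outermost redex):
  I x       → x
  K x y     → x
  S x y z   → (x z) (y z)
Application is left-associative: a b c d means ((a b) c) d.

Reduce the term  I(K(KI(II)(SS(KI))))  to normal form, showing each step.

Answer: normal form = K(SS(KI))  (in 3 steps)

Working:
  start: I(K(KI(II)(SS(KI))))
  →1  K(KI(II)(SS(KI)))
  →2  K(I(SS(KI)))
  →3  K(SS(KI))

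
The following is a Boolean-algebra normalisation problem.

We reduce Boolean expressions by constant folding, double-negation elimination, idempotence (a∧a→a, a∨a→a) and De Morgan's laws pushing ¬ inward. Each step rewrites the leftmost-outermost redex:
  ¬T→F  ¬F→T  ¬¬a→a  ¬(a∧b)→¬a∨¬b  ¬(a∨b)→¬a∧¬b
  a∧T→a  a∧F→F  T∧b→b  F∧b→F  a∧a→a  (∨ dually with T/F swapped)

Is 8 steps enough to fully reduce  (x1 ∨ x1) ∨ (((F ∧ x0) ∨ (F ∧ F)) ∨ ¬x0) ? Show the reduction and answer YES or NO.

Answer: YES — reaches normal form x1 ∨ ¬x0 in 5 ≤ 8 steps

Derivation:
  start: (x1 ∨ x1) ∨ (((F ∧ x0) ∨ (F ∧ F)) ∨ ¬x0)
  →1  x1 ∨ (((F ∧ x0) ∨ (F ∧ F)) ∨ ¬x0)
  →2  x1 ∨ ((F ∨ (F ∧ F)) ∨ ¬x0)
  →3  x1 ∨ ((F ∧ F) ∨ ¬x0)
  →4  x1 ∨ (F ∨ ¬x0)
  →5  x1 ∨ ¬x0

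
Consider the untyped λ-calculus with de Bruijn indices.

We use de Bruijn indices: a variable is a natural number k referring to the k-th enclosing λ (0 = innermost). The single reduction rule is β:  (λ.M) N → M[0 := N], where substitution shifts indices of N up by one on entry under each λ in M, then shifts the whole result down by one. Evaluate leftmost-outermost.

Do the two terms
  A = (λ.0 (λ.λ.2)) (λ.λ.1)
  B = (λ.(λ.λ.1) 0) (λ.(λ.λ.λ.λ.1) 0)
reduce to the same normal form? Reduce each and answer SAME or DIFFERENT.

Answer: SAME — A ⇓ λ.λ.λ.λ.λ.1, B ⇓ λ.λ.λ.λ.λ.1

Derivation:
Term A:
  start: (λ.0 (λ.λ.2)) (λ.λ.1)
  step 1: (λ.λ.1) (λ.λ.λ.λ.1)
  step 2: λ.λ.λ.λ.λ.1

Term B:
  start: (λ.(λ.λ.1) 0) (λ.(λ.λ.λ.λ.1) 0)
  step 1: (λ.λ.1) (λ.(λ.λ.λ.λ.1) 0)
  step 2: λ.λ.(λ.λ.λ.λ.1) 0
  step 3: λ.λ.λ.λ.λ.1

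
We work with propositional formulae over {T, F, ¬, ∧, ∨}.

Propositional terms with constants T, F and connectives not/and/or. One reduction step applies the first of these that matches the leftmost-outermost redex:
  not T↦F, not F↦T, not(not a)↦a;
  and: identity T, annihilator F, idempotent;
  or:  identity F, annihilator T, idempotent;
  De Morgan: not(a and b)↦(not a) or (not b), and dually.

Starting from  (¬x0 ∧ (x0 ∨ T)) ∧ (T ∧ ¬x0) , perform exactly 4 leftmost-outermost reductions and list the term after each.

Answer: after 4 steps: ¬x0

Working:
  start: (¬x0 ∧ (x0 ∨ T)) ∧ (T ∧ ¬x0)
  step 1: (¬x0 ∧ T) ∧ (T ∧ ¬x0)
  step 2: ¬x0 ∧ (T ∧ ¬x0)
  step 3: ¬x0 ∧ ¬x0
  step 4: ¬x0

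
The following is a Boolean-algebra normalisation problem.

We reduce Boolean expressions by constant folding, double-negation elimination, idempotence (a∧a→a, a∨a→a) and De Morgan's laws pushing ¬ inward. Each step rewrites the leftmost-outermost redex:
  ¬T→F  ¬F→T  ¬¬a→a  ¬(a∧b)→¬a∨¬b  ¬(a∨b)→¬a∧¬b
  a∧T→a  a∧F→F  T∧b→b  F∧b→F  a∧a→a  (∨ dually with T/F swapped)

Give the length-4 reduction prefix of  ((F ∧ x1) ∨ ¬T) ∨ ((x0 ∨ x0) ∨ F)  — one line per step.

  start: ((F ∧ x1) ∨ ¬T) ∨ ((x0 ∨ x0) ∨ F)
  step 1: (F ∨ ¬T) ∨ ((x0 ∨ x0) ∨ F)
  step 2: ¬T ∨ ((x0 ∨ x0) ∨ F)
  step 3: F ∨ ((x0 ∨ x0) ∨ F)
  step 4: (x0 ∨ x0) ∨ F

Answer: after 4 steps: (x0 ∨ x0) ∨ F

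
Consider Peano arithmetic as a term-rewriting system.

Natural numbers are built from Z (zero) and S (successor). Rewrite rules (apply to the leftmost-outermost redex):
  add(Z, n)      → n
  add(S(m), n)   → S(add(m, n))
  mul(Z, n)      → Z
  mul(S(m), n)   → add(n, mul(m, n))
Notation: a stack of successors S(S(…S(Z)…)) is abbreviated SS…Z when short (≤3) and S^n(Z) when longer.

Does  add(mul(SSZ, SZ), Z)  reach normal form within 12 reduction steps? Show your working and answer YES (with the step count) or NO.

Answer: YES — reaches normal form SSZ in 10 ≤ 12 steps

Working:
  start: add(mul(SSZ, SZ), Z)
  [1] add(add(SZ, mul(SZ, SZ)), Z)
  [2] add(S(add(Z, mul(SZ, SZ))), Z)
  [3] S(add(add(Z, mul(SZ, SZ)), Z))
  [4] S(add(mul(SZ, SZ), Z))
  [5] S(add(add(SZ, mul(Z, SZ)), Z))
  [6] S(add(S(add(Z, mul(Z, SZ))), Z))
  [7] S(S(add(add(Z, mul(Z, SZ)), Z)))
  [8] S(S(add(mul(Z, SZ), Z)))
  [9] S(S(add(Z, Z)))
  [10] SSZ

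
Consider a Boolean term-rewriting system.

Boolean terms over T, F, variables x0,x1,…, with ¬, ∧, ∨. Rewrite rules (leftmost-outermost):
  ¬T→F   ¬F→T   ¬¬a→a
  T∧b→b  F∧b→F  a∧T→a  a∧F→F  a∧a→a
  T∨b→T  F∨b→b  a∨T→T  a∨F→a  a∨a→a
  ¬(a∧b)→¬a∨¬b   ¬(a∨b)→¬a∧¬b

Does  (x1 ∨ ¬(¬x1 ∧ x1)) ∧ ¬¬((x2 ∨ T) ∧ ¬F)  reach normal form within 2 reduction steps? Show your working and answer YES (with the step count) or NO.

Answer: NO — after 2 steps the term is (x1 ∨ (x1 ∨ ¬x1)) ∧ ¬¬((x2 ∨ T) ∧ ¬F), not yet normal

Reduction:
  start: (x1 ∨ ¬(¬x1 ∧ x1)) ∧ ¬¬((x2 ∨ T) ∧ ¬F)
  [1] (x1 ∨ (¬¬x1 ∨ ¬x1)) ∧ ¬¬((x2 ∨ T) ∧ ¬F)
  [2] (x1 ∨ (x1 ∨ ¬x1)) ∧ ¬¬((x2 ∨ T) ∧ ¬F)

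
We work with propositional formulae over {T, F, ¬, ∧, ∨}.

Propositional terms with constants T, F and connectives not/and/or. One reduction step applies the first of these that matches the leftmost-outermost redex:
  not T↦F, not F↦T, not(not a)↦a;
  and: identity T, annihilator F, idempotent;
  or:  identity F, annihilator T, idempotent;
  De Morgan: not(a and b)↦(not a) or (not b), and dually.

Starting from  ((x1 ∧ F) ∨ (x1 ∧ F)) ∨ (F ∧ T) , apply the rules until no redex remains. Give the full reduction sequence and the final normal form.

Answer: normal form = F  (in 4 steps)

Working:
  start: ((x1 ∧ F) ∨ (x1 ∧ F)) ∨ (F ∧ T)
  [1] (x1 ∧ F) ∨ (F ∧ T)
  [2] F ∨ (F ∧ T)
  [3] F ∧ T
  [4] F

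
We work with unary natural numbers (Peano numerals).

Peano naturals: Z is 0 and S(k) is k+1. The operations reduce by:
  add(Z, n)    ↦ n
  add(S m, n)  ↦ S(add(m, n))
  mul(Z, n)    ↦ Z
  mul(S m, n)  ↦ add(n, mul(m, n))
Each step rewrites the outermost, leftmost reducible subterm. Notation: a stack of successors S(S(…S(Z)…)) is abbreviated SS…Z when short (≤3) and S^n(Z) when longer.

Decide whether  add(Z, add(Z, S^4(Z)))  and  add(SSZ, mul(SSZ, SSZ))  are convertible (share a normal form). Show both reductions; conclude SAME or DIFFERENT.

Term A:
  start: add(Z, add(Z, S^4(Z)))
  →1  add(Z, S^4(Z))
  →2  S^4(Z)

Term B:
  start: add(SSZ, mul(SSZ, SSZ))
  →1  S(add(SZ, mul(SSZ, SSZ)))
  →2  S(S(add(Z, mul(SSZ, SSZ))))
  →3  S(S(mul(SSZ, SSZ)))
  →4  S(S(add(SSZ, mul(SZ, SSZ))))
  →5  S(S(S(add(SZ, mul(SZ, SSZ)))))
  →6  S(S(S(S(add(Z, mul(SZ, SSZ))))))
  →7  S(S(S(S(mul(SZ, SSZ)))))
  →8  S(S(S(S(add(SSZ, mul(Z, SSZ))))))
  →9  S(S(S(S(S(add(SZ, mul(Z, SSZ)))))))
  →10  S(S(S(S(S(S(add(Z, mul(Z, SSZ))))))))
  →11  S(S(S(S(S(S(mul(Z, SSZ)))))))
  →12  S^6(Z)

Answer: DIFFERENT — A ⇓ S^4(Z), B ⇓ S^6(Z)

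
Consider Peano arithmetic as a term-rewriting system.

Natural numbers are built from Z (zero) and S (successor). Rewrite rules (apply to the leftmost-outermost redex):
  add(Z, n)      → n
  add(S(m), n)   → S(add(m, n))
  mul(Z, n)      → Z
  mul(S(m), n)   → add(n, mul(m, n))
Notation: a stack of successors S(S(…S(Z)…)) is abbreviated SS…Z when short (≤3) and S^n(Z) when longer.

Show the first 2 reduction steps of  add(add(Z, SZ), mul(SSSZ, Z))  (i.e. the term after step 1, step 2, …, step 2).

Answer: after 2 steps: S(add(Z, mul(SSSZ, Z)))

Derivation:
  start: add(add(Z, SZ), mul(SSSZ, Z))
  [1] add(SZ, mul(SSSZ, Z))
  [2] S(add(Z, mul(SSSZ, Z)))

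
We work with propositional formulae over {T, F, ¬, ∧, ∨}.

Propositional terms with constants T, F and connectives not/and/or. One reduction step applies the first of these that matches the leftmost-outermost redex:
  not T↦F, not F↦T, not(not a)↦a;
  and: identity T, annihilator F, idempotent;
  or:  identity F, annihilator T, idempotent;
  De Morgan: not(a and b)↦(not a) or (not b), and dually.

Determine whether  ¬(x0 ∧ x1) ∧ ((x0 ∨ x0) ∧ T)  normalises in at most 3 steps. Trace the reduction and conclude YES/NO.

Answer: YES — reaches normal form (¬x0 ∨ ¬x1) ∧ x0 in 3 ≤ 3 steps

Working:
  start: ¬(x0 ∧ x1) ∧ ((x0 ∨ x0) ∧ T)
  →1  (¬x0 ∨ ¬x1) ∧ ((x0 ∨ x0) ∧ T)
  →2  (¬x0 ∨ ¬x1) ∧ (x0 ∨ x0)
  →3  (¬x0 ∨ ¬x1) ∧ x0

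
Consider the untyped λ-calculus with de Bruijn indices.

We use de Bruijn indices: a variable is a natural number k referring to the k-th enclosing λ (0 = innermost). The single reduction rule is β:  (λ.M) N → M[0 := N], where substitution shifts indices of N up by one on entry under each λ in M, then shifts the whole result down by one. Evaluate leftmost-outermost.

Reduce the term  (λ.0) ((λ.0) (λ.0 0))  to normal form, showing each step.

  start: (λ.0) ((λ.0) (λ.0 0))
  [1] (λ.0) (λ.0 0)
  [2] λ.0 0

Answer: normal form = λ.0 0  (in 2 steps)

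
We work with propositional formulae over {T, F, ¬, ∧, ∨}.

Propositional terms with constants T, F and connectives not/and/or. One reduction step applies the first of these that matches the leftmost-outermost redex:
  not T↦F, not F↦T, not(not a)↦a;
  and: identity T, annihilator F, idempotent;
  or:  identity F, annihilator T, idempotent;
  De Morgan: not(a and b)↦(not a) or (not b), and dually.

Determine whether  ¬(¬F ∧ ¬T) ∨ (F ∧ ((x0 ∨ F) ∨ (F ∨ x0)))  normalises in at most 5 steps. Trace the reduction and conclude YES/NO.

Answer: YES — reaches normal form T in 5 ≤ 5 steps

Reduction:
  start: ¬(¬F ∧ ¬T) ∨ (F ∧ ((x0 ∨ F) ∨ (F ∨ x0)))
  →1  (¬¬F ∨ ¬¬T) ∨ (F ∧ ((x0 ∨ F) ∨ (F ∨ x0)))
  →2  (F ∨ ¬¬T) ∨ (F ∧ ((x0 ∨ F) ∨ (F ∨ x0)))
  →3  ¬¬T ∨ (F ∧ ((x0 ∨ F) ∨ (F ∨ x0)))
  →4  T ∨ (F ∧ ((x0 ∨ F) ∨ (F ∨ x0)))
  →5  T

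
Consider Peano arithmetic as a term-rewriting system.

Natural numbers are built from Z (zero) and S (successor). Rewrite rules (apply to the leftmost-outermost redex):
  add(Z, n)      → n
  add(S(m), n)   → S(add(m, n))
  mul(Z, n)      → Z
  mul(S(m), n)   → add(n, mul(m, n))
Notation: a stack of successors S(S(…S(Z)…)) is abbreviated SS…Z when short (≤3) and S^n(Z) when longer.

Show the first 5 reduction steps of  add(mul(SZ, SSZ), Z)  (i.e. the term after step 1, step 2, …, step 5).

  start: add(mul(SZ, SSZ), Z)
  →1  add(add(SSZ, mul(Z, SSZ)), Z)
  →2  add(S(add(SZ, mul(Z, SSZ))), Z)
  →3  S(add(add(SZ, mul(Z, SSZ)), Z))
  →4  S(add(S(add(Z, mul(Z, SSZ))), Z))
  →5  S(S(add(add(Z, mul(Z, SSZ)), Z)))

Answer: after 5 steps: S(S(add(add(Z, mul(Z, SSZ)), Z)))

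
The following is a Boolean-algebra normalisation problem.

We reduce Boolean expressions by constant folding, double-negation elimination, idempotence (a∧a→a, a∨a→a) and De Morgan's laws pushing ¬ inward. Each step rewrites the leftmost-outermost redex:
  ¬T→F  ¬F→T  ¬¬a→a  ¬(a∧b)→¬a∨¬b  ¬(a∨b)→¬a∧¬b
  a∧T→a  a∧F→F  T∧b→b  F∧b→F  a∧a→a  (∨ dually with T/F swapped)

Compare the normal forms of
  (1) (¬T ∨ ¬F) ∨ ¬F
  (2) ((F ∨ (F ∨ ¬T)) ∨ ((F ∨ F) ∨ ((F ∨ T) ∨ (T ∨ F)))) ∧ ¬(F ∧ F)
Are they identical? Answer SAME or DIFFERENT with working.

Answer: SAME — A ⇓ T, B ⇓ T

Derivation:
Term A:
  start: (¬T ∨ ¬F) ∨ ¬F
  [1] (F ∨ ¬F) ∨ ¬F
  [2] ¬F ∨ ¬F
  [3] ¬F
  [4] T

Term B:
  start: ((F ∨ (F ∨ ¬T)) ∨ ((F ∨ F) ∨ ((F ∨ T) ∨ (T ∨ F)))) ∧ ¬(F ∧ F)
  [1] ((F ∨ ¬T) ∨ ((F ∨ F) ∨ ((F ∨ T) ∨ (T ∨ F)))) ∧ ¬(F ∧ F)
  [2] (¬T ∨ ((F ∨ F) ∨ ((F ∨ T) ∨ (T ∨ F)))) ∧ ¬(F ∧ F)
  [3] (F ∨ ((F ∨ F) ∨ ((F ∨ T) ∨ (T ∨ F)))) ∧ ¬(F ∧ F)
  [4] ((F ∨ F) ∨ ((F ∨ T) ∨ (T ∨ F))) ∧ ¬(F ∧ F)
  [5] (F ∨ ((F ∨ T) ∨ (T ∨ F))) ∧ ¬(F ∧ F)
  [6] ((F ∨ T) ∨ (T ∨ F)) ∧ ¬(F ∧ F)
  [7] (T ∨ (T ∨ F)) ∧ ¬(F ∧ F)
  [8] T ∧ ¬(F ∧ F)
  [9] ¬(F ∧ F)
  [10] ¬F ∨ ¬F
  [11] ¬F
  [12] T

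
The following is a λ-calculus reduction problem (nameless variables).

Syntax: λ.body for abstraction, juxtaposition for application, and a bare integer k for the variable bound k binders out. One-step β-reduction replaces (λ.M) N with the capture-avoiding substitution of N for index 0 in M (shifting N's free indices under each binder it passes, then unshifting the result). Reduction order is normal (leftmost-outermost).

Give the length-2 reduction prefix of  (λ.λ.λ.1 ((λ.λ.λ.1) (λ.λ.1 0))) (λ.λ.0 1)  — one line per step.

  start: (λ.λ.λ.1 ((λ.λ.λ.1) (λ.λ.1 0))) (λ.λ.0 1)
  [1] λ.λ.1 ((λ.λ.λ.1) (λ.λ.1 0))
  [2] λ.λ.1 (λ.λ.1)

Answer: after 2 steps: λ.λ.1 (λ.λ.1)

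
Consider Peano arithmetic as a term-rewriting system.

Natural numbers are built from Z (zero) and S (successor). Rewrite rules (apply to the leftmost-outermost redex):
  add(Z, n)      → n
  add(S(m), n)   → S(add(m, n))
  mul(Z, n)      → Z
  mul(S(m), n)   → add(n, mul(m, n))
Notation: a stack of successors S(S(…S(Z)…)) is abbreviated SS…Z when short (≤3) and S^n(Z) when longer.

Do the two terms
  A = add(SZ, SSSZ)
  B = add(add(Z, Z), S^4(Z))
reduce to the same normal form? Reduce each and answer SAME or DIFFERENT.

Answer: SAME — A ⇓ S^4(Z), B ⇓ S^4(Z)

Working:
Term A:
  start: add(SZ, SSSZ)
  [1] S(add(Z, SSSZ))
  [2] S^4(Z)

Term B:
  start: add(add(Z, Z), S^4(Z))
  [1] add(Z, S^4(Z))
  [2] S^4(Z)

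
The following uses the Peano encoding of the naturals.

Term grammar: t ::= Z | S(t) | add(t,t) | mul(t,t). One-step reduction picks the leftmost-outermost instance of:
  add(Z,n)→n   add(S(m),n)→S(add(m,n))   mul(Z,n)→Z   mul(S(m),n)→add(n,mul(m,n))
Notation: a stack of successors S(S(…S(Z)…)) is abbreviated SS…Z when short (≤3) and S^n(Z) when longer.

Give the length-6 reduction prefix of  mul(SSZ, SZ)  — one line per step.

  start: mul(SSZ, SZ)
  step 1: add(SZ, mul(SZ, SZ))
  step 2: S(add(Z, mul(SZ, SZ)))
  step 3: S(mul(SZ, SZ))
  step 4: S(add(SZ, mul(Z, SZ)))
  step 5: S(S(add(Z, mul(Z, SZ))))
  step 6: S(S(mul(Z, SZ)))

Answer: after 6 steps: S(S(mul(Z, SZ)))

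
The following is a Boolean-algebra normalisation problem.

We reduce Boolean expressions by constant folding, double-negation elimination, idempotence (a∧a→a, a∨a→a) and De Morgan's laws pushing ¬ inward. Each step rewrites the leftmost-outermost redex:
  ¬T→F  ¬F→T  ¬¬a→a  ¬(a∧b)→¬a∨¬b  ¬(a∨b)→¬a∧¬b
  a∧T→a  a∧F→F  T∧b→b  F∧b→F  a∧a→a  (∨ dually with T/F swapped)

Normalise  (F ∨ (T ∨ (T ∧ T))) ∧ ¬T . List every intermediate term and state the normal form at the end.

Answer: normal form = F  (in 4 steps)

Working:
  start: (F ∨ (T ∨ (T ∧ T))) ∧ ¬T
  step 1: (T ∨ (T ∧ T)) ∧ ¬T
  step 2: T ∧ ¬T
  step 3: ¬T
  step 4: F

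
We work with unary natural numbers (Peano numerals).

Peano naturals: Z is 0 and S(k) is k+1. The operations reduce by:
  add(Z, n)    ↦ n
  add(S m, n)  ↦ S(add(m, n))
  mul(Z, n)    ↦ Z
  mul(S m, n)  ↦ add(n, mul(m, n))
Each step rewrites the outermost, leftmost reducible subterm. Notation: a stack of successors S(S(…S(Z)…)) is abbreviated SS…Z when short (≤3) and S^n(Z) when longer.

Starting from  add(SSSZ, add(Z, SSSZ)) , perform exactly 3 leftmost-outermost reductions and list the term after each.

Answer: after 3 steps: S(S(S(add(Z, add(Z, SSSZ)))))

Working:
  start: add(SSSZ, add(Z, SSSZ))
  →1  S(add(SSZ, add(Z, SSSZ)))
  →2  S(S(add(SZ, add(Z, SSSZ))))
  →3  S(S(S(add(Z, add(Z, SSSZ)))))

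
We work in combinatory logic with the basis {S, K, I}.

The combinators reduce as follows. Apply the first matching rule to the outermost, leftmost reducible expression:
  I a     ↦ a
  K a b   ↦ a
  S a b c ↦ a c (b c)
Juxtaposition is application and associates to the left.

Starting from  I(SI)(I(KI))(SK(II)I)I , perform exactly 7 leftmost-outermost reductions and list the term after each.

Answer: after 7 steps: KI(SK(II)I)I

Derivation:
  start: I(SI)(I(KI))(SK(II)I)I
  step 1: SI(I(KI))(SK(II)I)I
  step 2: I(SK(II)I)(I(KI)(SK(II)I))I
  step 3: SK(II)I(I(KI)(SK(II)I))I
  step 4: KI(III)(I(KI)(SK(II)I))I
  step 5: I(I(KI)(SK(II)I))I
  step 6: I(KI)(SK(II)I)I
  step 7: KI(SK(II)I)I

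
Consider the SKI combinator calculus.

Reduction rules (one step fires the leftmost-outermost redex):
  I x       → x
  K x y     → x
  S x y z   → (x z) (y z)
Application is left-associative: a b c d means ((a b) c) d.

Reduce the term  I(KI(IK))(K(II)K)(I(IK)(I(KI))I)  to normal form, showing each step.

  start: I(KI(IK))(K(II)K)(I(IK)(I(KI))I)
  [1] KI(IK)(K(II)K)(I(IK)(I(KI))I)
  [2] I(K(II)K)(I(IK)(I(KI))I)
  [3] K(II)K(I(IK)(I(KI))I)
  [4] II(I(IK)(I(KI))I)
  [5] I(I(IK)(I(KI))I)
  [6] I(IK)(I(KI))I
  [7] IK(I(KI))I
  [8] K(I(KI))I
  [9] I(KI)
  [10] KI

Answer: normal form = KI  (in 10 steps)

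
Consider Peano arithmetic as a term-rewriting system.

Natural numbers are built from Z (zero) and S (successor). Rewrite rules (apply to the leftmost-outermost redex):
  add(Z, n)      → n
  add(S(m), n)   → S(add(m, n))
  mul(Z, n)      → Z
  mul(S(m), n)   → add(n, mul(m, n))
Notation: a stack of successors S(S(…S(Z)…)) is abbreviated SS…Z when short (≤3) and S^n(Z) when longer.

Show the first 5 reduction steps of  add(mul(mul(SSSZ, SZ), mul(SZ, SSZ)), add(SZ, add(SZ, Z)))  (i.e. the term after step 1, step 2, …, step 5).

Answer: after 5 steps: add(add(S(add(SZ, mul(Z, SSZ))), mul(add(Z, mul(SSZ, SZ)), mul(SZ, SSZ))), add(SZ, add(SZ, Z)))

Reduction:
  start: add(mul(mul(SSSZ, SZ), mul(SZ, SSZ)), add(SZ, add(SZ, Z)))
  [1] add(mul(add(SZ, mul(SSZ, SZ)), mul(SZ, SSZ)), add(SZ, add(SZ, Z)))
  [2] add(mul(S(add(Z, mul(SSZ, SZ))), mul(SZ, SSZ)), add(SZ, add(SZ, Z)))
  [3] add(add(mul(SZ, SSZ), mul(add(Z, mul(SSZ, SZ)), mul(SZ, SSZ))), add(SZ, add(SZ, Z)))
  [4] add(add(add(SSZ, mul(Z, SSZ)), mul(add(Z, mul(SSZ, SZ)), mul(SZ, SSZ))), add(SZ, add(SZ, Z)))
  [5] add(add(S(add(SZ, mul(Z, SSZ))), mul(add(Z, mul(SSZ, SZ)), mul(SZ, SSZ))), add(SZ, add(SZ, Z)))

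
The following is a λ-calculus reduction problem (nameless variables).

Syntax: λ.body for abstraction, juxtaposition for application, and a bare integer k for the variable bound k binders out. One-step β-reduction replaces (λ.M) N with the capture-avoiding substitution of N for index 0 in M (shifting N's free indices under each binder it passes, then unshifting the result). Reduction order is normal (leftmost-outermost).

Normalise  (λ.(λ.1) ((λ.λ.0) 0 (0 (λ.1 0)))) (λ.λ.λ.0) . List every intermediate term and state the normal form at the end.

Answer: normal form = λ.λ.λ.0  (in 2 steps)

Working:
  start: (λ.(λ.1) ((λ.λ.0) 0 (0 (λ.1 0)))) (λ.λ.λ.0)
  [1] (λ.λ.λ.λ.0) ((λ.λ.0) (λ.λ.λ.0) ((λ.λ.λ.0) (λ.(λ.λ.λ.0) 0)))
  [2] λ.λ.λ.0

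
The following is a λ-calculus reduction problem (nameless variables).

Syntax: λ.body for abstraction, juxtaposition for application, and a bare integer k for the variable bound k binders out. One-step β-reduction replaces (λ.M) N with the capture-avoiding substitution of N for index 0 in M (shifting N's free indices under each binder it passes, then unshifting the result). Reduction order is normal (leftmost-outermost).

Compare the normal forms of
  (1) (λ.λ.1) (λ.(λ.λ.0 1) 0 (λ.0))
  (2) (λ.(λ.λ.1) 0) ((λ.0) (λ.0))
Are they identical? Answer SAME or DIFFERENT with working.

Term A:
  start: (λ.λ.1) (λ.(λ.λ.0 1) 0 (λ.0))
  →1  λ.λ.(λ.λ.0 1) 0 (λ.0)
  →2  λ.λ.(λ.0 1) (λ.0)
  →3  λ.λ.(λ.0) 0
  →4  λ.λ.0

Term B:
  start: (λ.(λ.λ.1) 0) ((λ.0) (λ.0))
  →1  (λ.λ.1) ((λ.0) (λ.0))
  →2  λ.(λ.0) (λ.0)
  →3  λ.λ.0

Answer: SAME — A ⇓ λ.λ.0, B ⇓ λ.λ.0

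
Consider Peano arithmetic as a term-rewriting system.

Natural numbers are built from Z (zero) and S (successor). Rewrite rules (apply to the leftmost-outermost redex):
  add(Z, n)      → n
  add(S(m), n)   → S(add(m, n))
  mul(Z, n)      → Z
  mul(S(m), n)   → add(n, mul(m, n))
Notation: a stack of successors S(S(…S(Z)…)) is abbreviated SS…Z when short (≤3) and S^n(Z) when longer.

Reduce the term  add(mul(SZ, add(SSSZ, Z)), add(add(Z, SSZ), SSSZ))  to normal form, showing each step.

  start: add(mul(SZ, add(SSSZ, Z)), add(add(Z, SSZ), SSSZ))
  [1] add(add(add(SSSZ, Z), mul(Z, add(SSSZ, Z))), add(add(Z, SSZ), SSSZ))
  [2] add(add(S(add(SSZ, Z)), mul(Z, add(SSSZ, Z))), add(add(Z, SSZ), SSSZ))
  [3] add(S(add(add(SSZ, Z), mul(Z, add(SSSZ, Z)))), add(add(Z, SSZ), SSSZ))
  [4] S(add(add(add(SSZ, Z), mul(Z, add(SSSZ, Z))), add(add(Z, SSZ), SSSZ)))
  [5] S(add(add(S(add(SZ, Z)), mul(Z, add(SSSZ, Z))), add(add(Z, SSZ), SSSZ)))
  [6] S(add(S(add(add(SZ, Z), mul(Z, add(SSSZ, Z)))), add(add(Z, SSZ), SSSZ)))
  [7] S(S(add(add(add(SZ, Z), mul(Z, add(SSSZ, Z))), add(add(Z, SSZ), SSSZ))))
  [8] S(S(add(add(S(add(Z, Z)), mul(Z, add(SSSZ, Z))), add(add(Z, SSZ), SSSZ))))
  [9] S(S(add(S(add(add(Z, Z), mul(Z, add(SSSZ, Z)))), add(add(Z, SSZ), SSSZ))))
  [10] S(S(S(add(add(add(Z, Z), mul(Z, add(SSSZ, Z))), add(add(Z, SSZ), SSSZ)))))
  [11] S(S(S(add(add(Z, mul(Z, add(SSSZ, Z))), add(add(Z, SSZ), SSSZ)))))
  [12] S(S(S(add(mul(Z, add(SSSZ, Z)), add(add(Z, SSZ), SSSZ)))))
  [13] S(S(S(add(Z, add(add(Z, SSZ), SSSZ)))))
  [14] S(S(S(add(add(Z, SSZ), SSSZ))))
  [15] S(S(S(add(SSZ, SSSZ))))
  [16] S(S(S(S(add(SZ, SSSZ)))))
  [17] S(S(S(S(S(add(Z, SSSZ))))))
  [18] S^8(Z)

Answer: normal form = S^8(Z)  (in 18 steps)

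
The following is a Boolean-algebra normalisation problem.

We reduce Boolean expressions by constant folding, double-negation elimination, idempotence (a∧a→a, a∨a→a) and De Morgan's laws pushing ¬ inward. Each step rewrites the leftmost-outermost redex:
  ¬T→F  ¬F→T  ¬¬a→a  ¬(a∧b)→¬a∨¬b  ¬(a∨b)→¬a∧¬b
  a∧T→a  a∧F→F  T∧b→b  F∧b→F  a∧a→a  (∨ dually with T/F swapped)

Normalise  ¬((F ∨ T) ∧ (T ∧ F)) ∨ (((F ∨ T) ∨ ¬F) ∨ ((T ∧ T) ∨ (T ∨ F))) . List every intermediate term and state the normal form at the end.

Answer: normal form = T  (in 11 steps)

Derivation:
  start: ¬((F ∨ T) ∧ (T ∧ F)) ∨ (((F ∨ T) ∨ ¬F) ∨ ((T ∧ T) ∨ (T ∨ F)))
  →1  (¬(F ∨ T) ∨ ¬(T ∧ F)) ∨ (((F ∨ T) ∨ ¬F) ∨ ((T ∧ T) ∨ (T ∨ F)))
  →2  ((¬F ∧ ¬T) ∨ ¬(T ∧ F)) ∨ (((F ∨ T) ∨ ¬F) ∨ ((T ∧ T) ∨ (T ∨ F)))
  →3  ((T ∧ ¬T) ∨ ¬(T ∧ F)) ∨ (((F ∨ T) ∨ ¬F) ∨ ((T ∧ T) ∨ (T ∨ F)))
  →4  (¬T ∨ ¬(T ∧ F)) ∨ (((F ∨ T) ∨ ¬F) ∨ ((T ∧ T) ∨ (T ∨ F)))
  →5  (F ∨ ¬(T ∧ F)) ∨ (((F ∨ T) ∨ ¬F) ∨ ((T ∧ T) ∨ (T ∨ F)))
  →6  ¬(T ∧ F) ∨ (((F ∨ T) ∨ ¬F) ∨ ((T ∧ T) ∨ (T ∨ F)))
  →7  (¬T ∨ ¬F) ∨ (((F ∨ T) ∨ ¬F) ∨ ((T ∧ T) ∨ (T ∨ F)))
  →8  (F ∨ ¬F) ∨ (((F ∨ T) ∨ ¬F) ∨ ((T ∧ T) ∨ (T ∨ F)))
  →9  ¬F ∨ (((F ∨ T) ∨ ¬F) ∨ ((T ∧ T) ∨ (T ∨ F)))
  →10  T ∨ (((F ∨ T) ∨ ¬F) ∨ ((T ∧ T) ∨ (T ∨ F)))
  →11  T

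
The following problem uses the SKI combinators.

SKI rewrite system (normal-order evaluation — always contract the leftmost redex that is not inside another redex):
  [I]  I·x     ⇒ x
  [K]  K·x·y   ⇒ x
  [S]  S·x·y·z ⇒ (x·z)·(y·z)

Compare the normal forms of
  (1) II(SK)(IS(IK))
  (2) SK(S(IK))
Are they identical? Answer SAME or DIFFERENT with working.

Term A:
  start: II(SK)(IS(IK))
  →1  I(SK)(IS(IK))
  →2  SK(IS(IK))
  →3  SK(S(IK))
  →4  SK(SK)

Term B:
  start: SK(S(IK))
  →1  SK(SK)

Answer: SAME — A ⇓ SK(SK), B ⇓ SK(SK)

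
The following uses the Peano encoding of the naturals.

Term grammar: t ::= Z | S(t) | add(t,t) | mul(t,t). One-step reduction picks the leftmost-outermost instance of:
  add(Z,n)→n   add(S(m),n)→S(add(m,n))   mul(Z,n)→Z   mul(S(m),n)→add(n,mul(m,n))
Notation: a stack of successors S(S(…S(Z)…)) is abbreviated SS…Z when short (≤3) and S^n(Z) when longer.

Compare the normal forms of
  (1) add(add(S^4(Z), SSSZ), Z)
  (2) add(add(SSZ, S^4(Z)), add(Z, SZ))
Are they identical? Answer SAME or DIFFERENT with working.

Term A:
  start: add(add(S^4(Z), SSSZ), Z)
  step 1: add(S(add(SSSZ, SSSZ)), Z)
  step 2: S(add(add(SSSZ, SSSZ), Z))
  step 3: S(add(S(add(SSZ, SSSZ)), Z))
  step 4: S(S(add(add(SSZ, SSSZ), Z)))
  step 5: S(S(add(S(add(SZ, SSSZ)), Z)))
  step 6: S(S(S(add(add(SZ, SSSZ), Z))))
  step 7: S(S(S(add(S(add(Z, SSSZ)), Z))))
  step 8: S(S(S(S(add(add(Z, SSSZ), Z)))))
  step 9: S(S(S(S(add(SSSZ, Z)))))
  step 10: S(S(S(S(S(add(SSZ, Z))))))
  step 11: S(S(S(S(S(S(add(SZ, Z)))))))
  step 12: S(S(S(S(S(S(S(add(Z, Z))))))))
  step 13: S^7(Z)

Term B:
  start: add(add(SSZ, S^4(Z)), add(Z, SZ))
  step 1: add(S(add(SZ, S^4(Z))), add(Z, SZ))
  step 2: S(add(add(SZ, S^4(Z)), add(Z, SZ)))
  step 3: S(add(S(add(Z, S^4(Z))), add(Z, SZ)))
  step 4: S(S(add(add(Z, S^4(Z)), add(Z, SZ))))
  step 5: S(S(add(S^4(Z), add(Z, SZ))))
  step 6: S(S(S(add(SSSZ, add(Z, SZ)))))
  step 7: S(S(S(S(add(SSZ, add(Z, SZ))))))
  step 8: S(S(S(S(S(add(SZ, add(Z, SZ)))))))
  step 9: S(S(S(S(S(S(add(Z, add(Z, SZ))))))))
  step 10: S(S(S(S(S(S(add(Z, SZ)))))))
  step 11: S^7(Z)

Answer: SAME — A ⇓ S^7(Z), B ⇓ S^7(Z)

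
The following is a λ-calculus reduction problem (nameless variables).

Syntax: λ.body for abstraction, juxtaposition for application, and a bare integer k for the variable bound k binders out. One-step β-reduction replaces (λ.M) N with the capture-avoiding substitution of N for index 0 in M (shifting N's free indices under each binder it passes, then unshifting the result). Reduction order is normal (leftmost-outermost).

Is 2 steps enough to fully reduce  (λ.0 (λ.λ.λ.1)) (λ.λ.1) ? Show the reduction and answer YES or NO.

Answer: YES — reaches normal form λ.λ.λ.λ.1 in 2 ≤ 2 steps

Reduction:
  start: (λ.0 (λ.λ.λ.1)) (λ.λ.1)
  step 1: (λ.λ.1) (λ.λ.λ.1)
  step 2: λ.λ.λ.λ.1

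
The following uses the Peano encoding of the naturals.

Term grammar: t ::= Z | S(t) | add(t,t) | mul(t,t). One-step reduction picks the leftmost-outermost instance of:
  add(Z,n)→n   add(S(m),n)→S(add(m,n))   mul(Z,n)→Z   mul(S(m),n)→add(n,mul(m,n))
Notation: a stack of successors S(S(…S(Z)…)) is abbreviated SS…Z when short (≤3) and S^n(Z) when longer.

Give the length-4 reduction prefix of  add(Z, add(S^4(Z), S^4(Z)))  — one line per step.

  start: add(Z, add(S^4(Z), S^4(Z)))
  →1  add(S^4(Z), S^4(Z))
  →2  S(add(SSSZ, S^4(Z)))
  →3  S(S(add(SSZ, S^4(Z))))
  →4  S(S(S(add(SZ, S^4(Z)))))

Answer: after 4 steps: S(S(S(add(SZ, S^4(Z)))))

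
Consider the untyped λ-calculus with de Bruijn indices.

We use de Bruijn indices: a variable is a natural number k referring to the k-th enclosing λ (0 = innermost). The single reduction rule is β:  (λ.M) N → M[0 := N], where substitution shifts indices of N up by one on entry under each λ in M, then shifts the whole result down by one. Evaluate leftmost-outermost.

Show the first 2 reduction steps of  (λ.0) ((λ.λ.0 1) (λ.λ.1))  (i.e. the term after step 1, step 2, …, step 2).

Answer: after 2 steps: λ.0 (λ.λ.1)

Working:
  start: (λ.0) ((λ.λ.0 1) (λ.λ.1))
  step 1: (λ.λ.0 1) (λ.λ.1)
  step 2: λ.0 (λ.λ.1)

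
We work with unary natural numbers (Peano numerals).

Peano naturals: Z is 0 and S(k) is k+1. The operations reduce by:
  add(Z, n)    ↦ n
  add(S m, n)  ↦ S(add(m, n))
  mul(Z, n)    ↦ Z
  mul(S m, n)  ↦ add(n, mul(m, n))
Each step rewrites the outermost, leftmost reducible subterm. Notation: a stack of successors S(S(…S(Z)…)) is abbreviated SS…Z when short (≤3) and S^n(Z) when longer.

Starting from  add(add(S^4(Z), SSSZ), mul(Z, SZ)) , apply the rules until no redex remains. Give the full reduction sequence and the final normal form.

Answer: normal form = S^7(Z)  (in 14 steps)

Derivation:
  start: add(add(S^4(Z), SSSZ), mul(Z, SZ))
  [1] add(S(add(SSSZ, SSSZ)), mul(Z, SZ))
  [2] S(add(add(SSSZ, SSSZ), mul(Z, SZ)))
  [3] S(add(S(add(SSZ, SSSZ)), mul(Z, SZ)))
  [4] S(S(add(add(SSZ, SSSZ), mul(Z, SZ))))
  [5] S(S(add(S(add(SZ, SSSZ)), mul(Z, SZ))))
  [6] S(S(S(add(add(SZ, SSSZ), mul(Z, SZ)))))
  [7] S(S(S(add(S(add(Z, SSSZ)), mul(Z, SZ)))))
  [8] S(S(S(S(add(add(Z, SSSZ), mul(Z, SZ))))))
  [9] S(S(S(S(add(SSSZ, mul(Z, SZ))))))
  [10] S(S(S(S(S(add(SSZ, mul(Z, SZ)))))))
  [11] S(S(S(S(S(S(add(SZ, mul(Z, SZ))))))))
  [12] S(S(S(S(S(S(S(add(Z, mul(Z, SZ)))))))))
  [13] S(S(S(S(S(S(S(mul(Z, SZ))))))))
  [14] S^7(Z)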